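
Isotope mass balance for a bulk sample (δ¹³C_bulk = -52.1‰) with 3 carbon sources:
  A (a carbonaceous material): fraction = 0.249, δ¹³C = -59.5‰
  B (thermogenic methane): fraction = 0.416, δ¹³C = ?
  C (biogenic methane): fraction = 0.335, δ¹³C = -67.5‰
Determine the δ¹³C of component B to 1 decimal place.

Isotope mass balance: δ_bulk = Σ fᵢ·δᵢ.
-52.1 = 0.249×(-59.5) + 0.416×δ_B + 0.335×(-67.5)
0.416·δ_B = -52.1 − (-37.428) = -14.672
δ_B = -14.672 / 0.416 = -35.27‰

-35.3‰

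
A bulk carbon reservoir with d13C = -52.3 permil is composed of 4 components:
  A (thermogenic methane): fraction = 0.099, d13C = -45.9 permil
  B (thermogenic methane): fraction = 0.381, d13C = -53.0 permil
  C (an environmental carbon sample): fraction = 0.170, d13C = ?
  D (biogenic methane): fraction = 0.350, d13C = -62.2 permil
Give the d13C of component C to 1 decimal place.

-34.1 permil

Isotope mass balance: δ_bulk = Σ fᵢ·δᵢ.
-52.3 = 0.099×(-45.9) + 0.381×(-53.0) + 0.170×δ_C + 0.350×(-62.2)
0.170·δ_C = -52.3 − (-46.507) = -5.793
δ_C = -5.793 / 0.170 = -34.08 permil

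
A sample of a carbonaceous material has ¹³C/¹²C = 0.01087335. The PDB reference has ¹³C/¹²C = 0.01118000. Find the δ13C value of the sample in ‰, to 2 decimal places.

δ13C = (R_sample / R_standard − 1) × 1000
R_sample / R_standard = 0.01087335 / 0.01118000 = 0.972572
δ13C = (0.972572 − 1) × 1000 = -27.428‰

-27.43‰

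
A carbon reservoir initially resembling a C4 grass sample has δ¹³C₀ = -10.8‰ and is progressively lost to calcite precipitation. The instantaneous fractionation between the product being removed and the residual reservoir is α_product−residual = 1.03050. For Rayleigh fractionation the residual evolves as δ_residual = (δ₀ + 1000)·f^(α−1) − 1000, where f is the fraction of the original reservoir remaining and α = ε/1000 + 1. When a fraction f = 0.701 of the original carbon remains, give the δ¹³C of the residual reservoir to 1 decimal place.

Rayleigh residual: δ_res = (δ₀ + 1000)·f^(α−1) − 1000
α − 1 = 0.03050
f^(α−1) = 0.701^(0.03050) = 0.989223
δ_res = (-10.8 + 1000) × 0.989223 − 1000 = 978.540 − 1000 = -21.46‰

-21.5‰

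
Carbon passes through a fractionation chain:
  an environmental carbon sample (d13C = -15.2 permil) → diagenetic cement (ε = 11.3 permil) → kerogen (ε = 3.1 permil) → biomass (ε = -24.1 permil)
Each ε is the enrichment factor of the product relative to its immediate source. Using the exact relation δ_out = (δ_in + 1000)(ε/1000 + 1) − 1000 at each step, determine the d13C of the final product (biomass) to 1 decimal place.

-25.1 permil

step 1: δ = (-15.20 + 1000)·(11.3/1000 + 1) − 1000 = -4.07 permil
step 2: δ = (-4.07 + 1000)·(3.1/1000 + 1) − 1000 = -0.98 permil
step 3: δ = (-0.98 + 1000)·(-24.1/1000 + 1) − 1000 = -25.06 permil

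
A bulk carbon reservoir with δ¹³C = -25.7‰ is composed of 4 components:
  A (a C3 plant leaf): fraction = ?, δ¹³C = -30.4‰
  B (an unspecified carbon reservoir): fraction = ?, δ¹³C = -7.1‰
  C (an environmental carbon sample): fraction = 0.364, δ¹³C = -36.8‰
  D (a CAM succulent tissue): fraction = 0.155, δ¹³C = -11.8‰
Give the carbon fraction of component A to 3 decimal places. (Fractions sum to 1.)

0.303

Let f_A and f_B be the unknown fractions; fractions sum to 1 so f_A + f_B = 0.481.
Mass balance: Σ fᵢ·δᵢ = δ_bulk ⇒ f_A·(-30.4) + f_B·(-7.1) = -25.7 − (-15.224) = -10.476
Substitute f_B = 0.481 − f_A:
f_A·(-30.4 − -7.1) = -10.476 − 0.481×(-7.1) = -7.061
f_A = -7.061 / -23.3 = 0.3030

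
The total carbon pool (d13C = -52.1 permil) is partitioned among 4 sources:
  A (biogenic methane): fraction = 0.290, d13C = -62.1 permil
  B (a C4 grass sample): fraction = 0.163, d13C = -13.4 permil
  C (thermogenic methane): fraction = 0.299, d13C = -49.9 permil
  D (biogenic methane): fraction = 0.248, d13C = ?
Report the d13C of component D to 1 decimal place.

Isotope mass balance: δ_bulk = Σ fᵢ·δᵢ.
-52.1 = 0.290×(-62.1) + 0.163×(-13.4) + 0.299×(-49.9) + 0.248×δ_D
0.248·δ_D = -52.1 − (-35.113) = -16.987
δ_D = -16.987 / 0.248 = -68.49 permil

-68.5 permil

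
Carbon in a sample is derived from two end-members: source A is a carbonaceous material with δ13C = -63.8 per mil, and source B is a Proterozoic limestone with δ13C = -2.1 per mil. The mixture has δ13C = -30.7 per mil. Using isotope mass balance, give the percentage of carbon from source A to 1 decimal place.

δ_mix = f_A·δ_A + (1 − f_A)·δ_B  ⇒  f_A = (δ_mix − δ_B)/(δ_A − δ_B)
f_A = (-30.7 − (-2.1)) / (-63.8 − (-2.1))
f_A = -28.6 / -61.7 = 0.4635

46.4%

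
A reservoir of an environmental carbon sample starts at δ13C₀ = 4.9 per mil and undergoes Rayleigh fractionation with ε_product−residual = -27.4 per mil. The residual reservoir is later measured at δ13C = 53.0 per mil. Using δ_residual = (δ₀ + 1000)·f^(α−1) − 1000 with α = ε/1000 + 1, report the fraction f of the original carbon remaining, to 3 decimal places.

0.182

α − 1 = ε/1000 = -0.0274
(δ_res + 1000)/(δ₀ + 1000) = (53.0 + 1000)/(4.9 + 1000) = 1053.0/1004.9 = 1.047865
f = 1.047865^(1/-0.0274) = exp(ln(1.047865)/-0.0274) = exp(0.04676/-0.0274)
f = exp(-1.7064) = 0.1815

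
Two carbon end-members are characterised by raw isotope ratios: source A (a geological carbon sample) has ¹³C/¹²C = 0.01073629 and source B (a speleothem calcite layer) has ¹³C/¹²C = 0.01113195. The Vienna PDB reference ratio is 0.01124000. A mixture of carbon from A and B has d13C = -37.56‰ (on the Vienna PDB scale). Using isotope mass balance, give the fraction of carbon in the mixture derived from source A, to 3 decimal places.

δ_A = (0.01073629/0.01124000 − 1)×1000 = (0.955186 − 1)×1000 = -44.814‰
δ_B = (0.01113195/0.01124000 − 1)×1000 = (0.990387 − 1)×1000 = -9.613‰
f_A = (δ_mix − δ_B)/(δ_A − δ_B) = (-37.56 − (-9.613))/(-44.814 − (-9.613))
f_A = -27.947 / -35.201 = 0.7939

0.794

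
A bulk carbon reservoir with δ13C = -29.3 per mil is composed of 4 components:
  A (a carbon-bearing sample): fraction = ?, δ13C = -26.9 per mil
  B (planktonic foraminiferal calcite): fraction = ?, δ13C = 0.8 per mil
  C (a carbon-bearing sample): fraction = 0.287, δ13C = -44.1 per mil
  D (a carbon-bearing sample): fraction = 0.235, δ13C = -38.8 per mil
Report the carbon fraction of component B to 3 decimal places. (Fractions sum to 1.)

0.193

Let f_B and f_A be the unknown fractions; fractions sum to 1 so f_B + f_A = 0.478.
Mass balance: Σ fᵢ·δᵢ = δ_bulk ⇒ f_B·(0.8) + f_A·(-26.9) = -29.3 − (-21.775) = -7.525
Substitute f_A = 0.478 − f_B:
f_B·(0.8 − -26.9) = -7.525 − 0.478×(-26.9) = 5.333
f_B = 5.333 / 27.7 = 0.1925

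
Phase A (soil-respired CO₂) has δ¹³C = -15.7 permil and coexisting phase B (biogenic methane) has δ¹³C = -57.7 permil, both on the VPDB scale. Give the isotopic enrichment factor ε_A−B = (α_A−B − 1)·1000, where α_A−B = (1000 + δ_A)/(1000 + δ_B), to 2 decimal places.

44.57 permil

α_A−B = (1000 + -15.7) / (1000 + -57.7) = 984.3 / 942.3 = 1.044572
ε_A−B = (1.044572 − 1) × 1000 = 44.572 permil
(The approximation ε ≈ δ_A − δ_B would give 42.0 permil.)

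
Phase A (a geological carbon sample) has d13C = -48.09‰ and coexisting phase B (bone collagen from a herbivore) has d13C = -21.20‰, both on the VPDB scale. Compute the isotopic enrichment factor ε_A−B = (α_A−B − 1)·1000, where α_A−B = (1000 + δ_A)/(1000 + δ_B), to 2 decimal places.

α_A−B = (1000 + -48.09) / (1000 + -21.20) = 951.91 / 978.80 = 0.972528
ε_A−B = (0.972528 − 1) × 1000 = -27.472‰
(The approximation ε ≈ δ_A − δ_B would give -26.89‰.)

-27.47‰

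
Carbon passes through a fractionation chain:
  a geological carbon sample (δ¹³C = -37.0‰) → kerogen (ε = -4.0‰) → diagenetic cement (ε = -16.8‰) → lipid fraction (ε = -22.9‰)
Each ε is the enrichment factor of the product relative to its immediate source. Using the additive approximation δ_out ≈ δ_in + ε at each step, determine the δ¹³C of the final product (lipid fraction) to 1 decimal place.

-80.7‰

step 1: δ ≈ -37.0 + (-4.0) = -41.0‰
step 2: δ ≈ -41.0 + (-16.8) = -57.8‰
step 3: δ ≈ -57.8 + (-22.9) = -80.7‰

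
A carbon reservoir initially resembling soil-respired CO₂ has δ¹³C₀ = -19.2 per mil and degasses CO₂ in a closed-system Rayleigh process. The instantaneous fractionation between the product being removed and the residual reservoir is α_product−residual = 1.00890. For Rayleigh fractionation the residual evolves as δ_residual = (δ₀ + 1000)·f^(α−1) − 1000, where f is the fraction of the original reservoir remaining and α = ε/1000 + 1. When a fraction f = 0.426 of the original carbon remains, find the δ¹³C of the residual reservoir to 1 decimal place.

-26.6 per mil

Rayleigh residual: δ_res = (δ₀ + 1000)·f^(α−1) − 1000
α − 1 = 0.00890
f^(α−1) = 0.426^(0.00890) = 0.992434
δ_res = (-19.2 + 1000) × 0.992434 − 1000 = 973.380 − 1000 = -26.62 per mil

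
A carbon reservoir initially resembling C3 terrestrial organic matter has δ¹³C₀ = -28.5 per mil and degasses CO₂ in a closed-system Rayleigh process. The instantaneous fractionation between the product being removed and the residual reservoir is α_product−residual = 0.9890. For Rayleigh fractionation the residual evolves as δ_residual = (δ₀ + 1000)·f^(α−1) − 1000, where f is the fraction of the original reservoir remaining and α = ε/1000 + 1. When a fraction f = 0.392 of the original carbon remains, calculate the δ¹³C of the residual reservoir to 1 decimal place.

-18.4 per mil

Rayleigh residual: δ_res = (δ₀ + 1000)·f^(α−1) − 1000
α − 1 = -0.01100
f^(α−1) = 0.392^(-0.01100) = 1.010355
δ_res = (-28.5 + 1000) × 1.010355 − 1000 = 981.560 − 1000 = -18.44 per mil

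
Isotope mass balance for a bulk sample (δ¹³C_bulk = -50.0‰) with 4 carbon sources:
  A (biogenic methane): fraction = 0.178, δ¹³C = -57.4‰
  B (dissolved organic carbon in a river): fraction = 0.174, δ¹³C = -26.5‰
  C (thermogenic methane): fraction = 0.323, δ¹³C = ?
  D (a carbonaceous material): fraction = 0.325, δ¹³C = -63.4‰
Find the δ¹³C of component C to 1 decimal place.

Isotope mass balance: δ_bulk = Σ fᵢ·δᵢ.
-50.0 = 0.178×(-57.4) + 0.174×(-26.5) + 0.323×δ_C + 0.325×(-63.4)
0.323·δ_C = -50.0 − (-35.433) = -14.567
δ_C = -14.567 / 0.323 = -45.10‰

-45.1‰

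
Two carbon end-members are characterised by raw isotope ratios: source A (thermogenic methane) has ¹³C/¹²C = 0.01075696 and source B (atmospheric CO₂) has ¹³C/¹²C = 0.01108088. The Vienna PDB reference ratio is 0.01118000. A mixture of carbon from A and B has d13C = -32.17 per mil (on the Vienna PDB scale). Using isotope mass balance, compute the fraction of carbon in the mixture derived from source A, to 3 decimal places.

δ_A = (0.01075696/0.01118000 − 1)×1000 = (0.962161 − 1)×1000 = -37.839 per mil
δ_B = (0.01108088/0.01118000 − 1)×1000 = (0.991134 − 1)×1000 = -8.866 per mil
f_A = (δ_mix − δ_B)/(δ_A − δ_B) = (-32.17 − (-8.866))/(-37.839 − (-8.866))
f_A = -23.304 / -28.973 = 0.8043

0.804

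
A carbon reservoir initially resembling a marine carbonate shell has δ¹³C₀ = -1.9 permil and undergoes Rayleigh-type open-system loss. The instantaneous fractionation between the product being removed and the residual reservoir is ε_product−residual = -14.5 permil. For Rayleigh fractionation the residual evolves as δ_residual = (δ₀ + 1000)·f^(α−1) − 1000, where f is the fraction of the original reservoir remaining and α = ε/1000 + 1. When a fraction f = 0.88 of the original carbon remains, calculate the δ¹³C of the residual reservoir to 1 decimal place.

0.0 permil

Rayleigh residual: δ_res = (δ₀ + 1000)·f^(α−1) − 1000
α = ε/1000 + 1 = 0.98550, so α − 1 = -0.01450
f^(α−1) = 0.88^(-0.01450) = 1.001855
δ_res = (-1.9 + 1000) × 1.001855 − 1000 = 999.952 − 1000 = -0.05 permil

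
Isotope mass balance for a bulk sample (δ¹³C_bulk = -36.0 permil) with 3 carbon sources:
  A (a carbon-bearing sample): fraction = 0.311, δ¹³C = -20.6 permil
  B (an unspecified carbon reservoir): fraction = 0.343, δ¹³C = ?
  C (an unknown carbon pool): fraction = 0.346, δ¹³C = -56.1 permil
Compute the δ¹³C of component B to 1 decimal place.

-29.7 permil

Isotope mass balance: δ_bulk = Σ fᵢ·δᵢ.
-36.0 = 0.311×(-20.6) + 0.343×δ_B + 0.346×(-56.1)
0.343·δ_B = -36.0 − (-25.817) = -10.183
δ_B = -10.183 / 0.343 = -29.69 permil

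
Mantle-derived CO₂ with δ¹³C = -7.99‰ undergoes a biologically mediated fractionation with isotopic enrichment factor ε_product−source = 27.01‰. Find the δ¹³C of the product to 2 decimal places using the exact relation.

Exactly, δ_product = (δ_source + 1000)·(ε/1000 + 1) − 1000.
δ_product = (-7.99 + 1000) × (27.01/1000 + 1) − 1000
δ_product = 18.804‰

18.80‰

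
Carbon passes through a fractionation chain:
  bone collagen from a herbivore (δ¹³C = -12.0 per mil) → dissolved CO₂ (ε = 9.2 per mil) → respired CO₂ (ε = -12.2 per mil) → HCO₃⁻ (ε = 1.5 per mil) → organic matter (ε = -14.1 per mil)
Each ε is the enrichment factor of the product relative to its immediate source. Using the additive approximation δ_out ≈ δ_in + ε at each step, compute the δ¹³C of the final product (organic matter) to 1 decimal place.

step 1: δ ≈ -12.0 + (9.2) = -2.8 per mil
step 2: δ ≈ -2.8 + (-12.2) = -15.0 per mil
step 3: δ ≈ -15.0 + (1.5) = -13.5 per mil
step 4: δ ≈ -13.5 + (-14.1) = -27.6 per mil

-27.6 per mil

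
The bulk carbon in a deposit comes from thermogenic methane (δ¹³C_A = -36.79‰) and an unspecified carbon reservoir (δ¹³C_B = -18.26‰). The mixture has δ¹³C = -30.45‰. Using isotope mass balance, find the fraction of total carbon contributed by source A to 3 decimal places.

0.658

δ_mix = f_A·δ_A + (1 − f_A)·δ_B  ⇒  f_A = (δ_mix − δ_B)/(δ_A − δ_B)
f_A = (-30.45 − (-18.26)) / (-36.79 − (-18.26))
f_A = -12.19 / -18.53 = 0.6579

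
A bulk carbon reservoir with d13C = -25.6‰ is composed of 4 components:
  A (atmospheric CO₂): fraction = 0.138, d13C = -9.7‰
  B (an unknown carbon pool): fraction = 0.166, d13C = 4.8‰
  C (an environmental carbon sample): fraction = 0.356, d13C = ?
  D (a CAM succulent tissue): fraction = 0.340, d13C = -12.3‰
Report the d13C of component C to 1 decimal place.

-58.6‰

Isotope mass balance: δ_bulk = Σ fᵢ·δᵢ.
-25.6 = 0.138×(-9.7) + 0.166×(4.8) + 0.356×δ_C + 0.340×(-12.3)
0.356·δ_C = -25.6 − (-4.724) = -20.876
δ_C = -20.876 / 0.356 = -58.64‰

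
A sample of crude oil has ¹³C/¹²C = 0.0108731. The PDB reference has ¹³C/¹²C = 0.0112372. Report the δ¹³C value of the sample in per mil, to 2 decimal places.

δ¹³C = (R_sample / R_standard − 1) × 1000
R_sample / R_standard = 0.0108731 / 0.0112372 = 0.967599
δ¹³C = (0.967599 − 1) × 1000 = -32.401 per mil

-32.40 per mil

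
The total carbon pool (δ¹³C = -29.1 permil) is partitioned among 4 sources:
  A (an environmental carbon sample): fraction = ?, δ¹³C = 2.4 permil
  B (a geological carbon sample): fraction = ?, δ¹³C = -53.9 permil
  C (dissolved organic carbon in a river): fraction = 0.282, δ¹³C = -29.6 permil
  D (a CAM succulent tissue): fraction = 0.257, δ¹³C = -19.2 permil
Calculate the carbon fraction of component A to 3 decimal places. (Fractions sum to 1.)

Let f_A and f_B be the unknown fractions; fractions sum to 1 so f_A + f_B = 0.461.
Mass balance: Σ fᵢ·δᵢ = δ_bulk ⇒ f_A·(2.4) + f_B·(-53.9) = -29.1 − (-13.282) = -15.818
Substitute f_B = 0.461 − f_A:
f_A·(2.4 − -53.9) = -15.818 − 0.461×(-53.9) = 9.029
f_A = 9.029 / 56.3 = 0.1604

0.160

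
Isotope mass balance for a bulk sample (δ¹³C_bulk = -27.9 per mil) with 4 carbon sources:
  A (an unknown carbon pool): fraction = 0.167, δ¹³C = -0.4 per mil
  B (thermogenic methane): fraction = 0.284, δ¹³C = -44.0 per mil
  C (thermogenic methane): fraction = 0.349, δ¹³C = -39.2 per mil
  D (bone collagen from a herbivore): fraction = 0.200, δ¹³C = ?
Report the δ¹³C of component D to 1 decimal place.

Isotope mass balance: δ_bulk = Σ fᵢ·δᵢ.
-27.9 = 0.167×(-0.4) + 0.284×(-44.0) + 0.349×(-39.2) + 0.200×δ_D
0.200·δ_D = -27.9 − (-26.244) = -1.656
δ_D = -1.656 / 0.200 = -8.28 per mil

-8.3 per mil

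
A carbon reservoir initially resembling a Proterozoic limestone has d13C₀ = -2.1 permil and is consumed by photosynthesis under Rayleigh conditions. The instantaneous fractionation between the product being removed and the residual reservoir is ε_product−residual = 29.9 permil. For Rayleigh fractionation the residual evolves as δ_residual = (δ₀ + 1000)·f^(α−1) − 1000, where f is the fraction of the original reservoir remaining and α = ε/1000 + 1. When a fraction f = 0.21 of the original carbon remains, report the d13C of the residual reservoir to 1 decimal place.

Rayleigh residual: δ_res = (δ₀ + 1000)·f^(α−1) − 1000
α = ε/1000 + 1 = 1.02990, so α − 1 = 0.02990
f^(α−1) = 0.21^(0.02990) = 0.954409
δ_res = (-2.1 + 1000) × 0.954409 − 1000 = 952.404 − 1000 = -47.60 permil

-47.6 permil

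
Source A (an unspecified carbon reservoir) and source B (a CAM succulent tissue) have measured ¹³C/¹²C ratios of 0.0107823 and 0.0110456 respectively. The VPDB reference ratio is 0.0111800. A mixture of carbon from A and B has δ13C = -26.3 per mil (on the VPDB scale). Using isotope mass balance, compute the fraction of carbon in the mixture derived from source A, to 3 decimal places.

0.606

δ_A = (0.0107823/0.0111800 − 1)×1000 = (0.964428 − 1)×1000 = -35.572 per mil
δ_B = (0.0110456/0.0111800 − 1)×1000 = (0.987979 − 1)×1000 = -12.021 per mil
f_A = (δ_mix − δ_B)/(δ_A − δ_B) = (-26.3 − (-12.021))/(-35.572 − (-12.021))
f_A = -14.279 / -23.551 = 0.6063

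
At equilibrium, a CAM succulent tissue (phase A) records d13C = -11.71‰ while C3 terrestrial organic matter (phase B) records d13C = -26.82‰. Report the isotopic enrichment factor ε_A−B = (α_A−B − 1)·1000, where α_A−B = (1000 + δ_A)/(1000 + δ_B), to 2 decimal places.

α_A−B = (1000 + -11.71) / (1000 + -26.82) = 988.29 / 973.18 = 1.015526
ε_A−B = (1.015526 − 1) × 1000 = 15.526‰
(The approximation ε ≈ δ_A − δ_B would give 15.11‰.)

15.53‰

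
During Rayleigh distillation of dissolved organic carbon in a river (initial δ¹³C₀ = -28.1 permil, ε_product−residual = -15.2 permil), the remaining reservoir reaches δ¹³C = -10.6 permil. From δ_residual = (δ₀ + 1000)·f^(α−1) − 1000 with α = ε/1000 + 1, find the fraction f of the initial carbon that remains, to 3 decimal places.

0.309

α − 1 = ε/1000 = -0.0152
(δ_res + 1000)/(δ₀ + 1000) = (-10.6 + 1000)/(-28.1 + 1000) = 989.4/971.9 = 1.018006
f = 1.018006^(1/-0.0152) = exp(ln(1.018006)/-0.0152) = exp(0.01785/-0.0152)
f = exp(-1.1741) = 0.3091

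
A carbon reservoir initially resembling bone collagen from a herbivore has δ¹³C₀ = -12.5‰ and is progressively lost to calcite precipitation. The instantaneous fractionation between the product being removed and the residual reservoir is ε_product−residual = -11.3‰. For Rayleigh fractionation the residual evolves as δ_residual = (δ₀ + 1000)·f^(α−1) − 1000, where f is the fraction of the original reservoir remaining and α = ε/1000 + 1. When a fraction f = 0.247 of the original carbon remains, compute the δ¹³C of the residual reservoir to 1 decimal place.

3.2‰

Rayleigh residual: δ_res = (δ₀ + 1000)·f^(α−1) − 1000
α = ε/1000 + 1 = 0.98870, so α − 1 = -0.01130
f^(α−1) = 0.247^(-0.01130) = 1.015927
δ_res = (-12.5 + 1000) × 1.015927 − 1000 = 1003.228 − 1000 = 3.23‰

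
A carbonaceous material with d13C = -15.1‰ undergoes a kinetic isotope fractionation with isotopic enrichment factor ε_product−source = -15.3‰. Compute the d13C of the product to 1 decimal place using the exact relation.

-30.2‰

To first order, δ_product ≈ δ_source + ε = -30.4‰.
Exactly, δ_product = (δ_source + 1000)·(ε/1000 + 1) − 1000.
δ_product = (-15.1 + 1000) × (-15.3/1000 + 1) − 1000
δ_product = -30.17‰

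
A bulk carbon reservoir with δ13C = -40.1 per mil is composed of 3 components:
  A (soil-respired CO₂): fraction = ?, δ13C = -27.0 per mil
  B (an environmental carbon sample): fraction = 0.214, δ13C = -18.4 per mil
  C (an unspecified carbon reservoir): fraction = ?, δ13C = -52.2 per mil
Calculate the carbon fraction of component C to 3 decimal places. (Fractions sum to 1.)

0.593

Let f_C and f_A be the unknown fractions; fractions sum to 1 so f_C + f_A = 0.786.
Mass balance: Σ fᵢ·δᵢ = δ_bulk ⇒ f_C·(-52.2) + f_A·(-27.0) = -40.1 − (-3.938) = -36.162
Substitute f_A = 0.786 − f_C:
f_C·(-52.2 − -27.0) = -36.162 − 0.786×(-27.0) = -14.940
f_C = -14.940 / -25.2 = 0.5929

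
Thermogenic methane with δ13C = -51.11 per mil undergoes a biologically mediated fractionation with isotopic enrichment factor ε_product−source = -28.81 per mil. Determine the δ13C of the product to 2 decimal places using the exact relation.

-78.45 per mil

To first order, δ_product ≈ δ_source + ε = -79.92 per mil.
Exactly, δ_product = (δ_source + 1000)·(ε/1000 + 1) − 1000.
δ_product = (-51.11 + 1000) × (-28.81/1000 + 1) − 1000
δ_product = -78.448 per mil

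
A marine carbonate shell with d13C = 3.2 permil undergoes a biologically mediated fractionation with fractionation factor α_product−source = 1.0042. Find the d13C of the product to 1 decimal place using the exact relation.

7.4 permil

δ_product = (δ_source + 1000)·α − 1000
δ_product = (3.2 + 1000) × 1.0042 − 1000
δ_product = 1007.413 − 1000 = 7.41 permil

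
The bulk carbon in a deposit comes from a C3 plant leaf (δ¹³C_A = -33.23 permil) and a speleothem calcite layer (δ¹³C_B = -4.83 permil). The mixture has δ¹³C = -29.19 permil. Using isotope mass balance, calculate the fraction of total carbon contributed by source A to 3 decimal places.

δ_mix = f_A·δ_A + (1 − f_A)·δ_B  ⇒  f_A = (δ_mix − δ_B)/(δ_A − δ_B)
f_A = (-29.19 − (-4.83)) / (-33.23 − (-4.83))
f_A = -24.36 / -28.40 = 0.8577

0.858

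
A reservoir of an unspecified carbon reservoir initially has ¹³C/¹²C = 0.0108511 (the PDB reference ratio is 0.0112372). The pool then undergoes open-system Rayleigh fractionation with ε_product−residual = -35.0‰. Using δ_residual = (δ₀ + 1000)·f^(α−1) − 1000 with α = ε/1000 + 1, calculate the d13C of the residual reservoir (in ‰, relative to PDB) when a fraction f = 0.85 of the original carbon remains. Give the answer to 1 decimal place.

δ₀ = (0.0108511/0.0112372 − 1)×1000 = (0.965641 − 1)×1000 = -34.359‰
α − 1 = ε/1000 = -0.0350
f^(α−1) = 0.85^(-0.0350) = 1.005704
δ_res = (-34.359 + 1000) × 1.005704 − 1000 = 971.149 − 1000 = -28.85‰

-28.9‰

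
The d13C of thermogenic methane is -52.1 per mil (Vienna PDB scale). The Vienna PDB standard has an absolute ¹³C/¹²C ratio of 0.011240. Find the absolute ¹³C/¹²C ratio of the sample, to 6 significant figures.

R_sample = R_standard × (d13C/1000 + 1)
R_sample = 0.011240 × (-52.1/1000 + 1) = 0.011240 × 0.947900
R_sample = 0.0106544

0.0106544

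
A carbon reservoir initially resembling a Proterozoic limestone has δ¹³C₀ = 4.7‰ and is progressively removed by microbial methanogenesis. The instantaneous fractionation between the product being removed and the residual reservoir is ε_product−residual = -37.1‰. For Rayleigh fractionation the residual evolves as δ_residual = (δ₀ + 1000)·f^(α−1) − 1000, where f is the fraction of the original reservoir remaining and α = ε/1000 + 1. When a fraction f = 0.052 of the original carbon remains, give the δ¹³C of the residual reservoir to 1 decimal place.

Rayleigh residual: δ_res = (δ₀ + 1000)·f^(α−1) − 1000
α = ε/1000 + 1 = 0.96290, so α − 1 = -0.03710
f^(α−1) = 0.052^(-0.03710) = 1.115928
δ_res = (4.7 + 1000) × 1.115928 − 1000 = 1121.173 − 1000 = 121.17‰

121.2‰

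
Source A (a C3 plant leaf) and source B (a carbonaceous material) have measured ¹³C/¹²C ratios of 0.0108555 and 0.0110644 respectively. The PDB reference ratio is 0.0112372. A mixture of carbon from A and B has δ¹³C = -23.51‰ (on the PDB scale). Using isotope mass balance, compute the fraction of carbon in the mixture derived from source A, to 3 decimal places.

δ_A = (0.0108555/0.0112372 − 1)×1000 = (0.966032 − 1)×1000 = -33.968‰
δ_B = (0.0110644/0.0112372 − 1)×1000 = (0.984623 − 1)×1000 = -15.377‰
f_A = (δ_mix − δ_B)/(δ_A − δ_B) = (-23.51 − (-15.377))/(-33.968 − (-15.377))
f_A = -8.133 / -18.590 = 0.4375

0.437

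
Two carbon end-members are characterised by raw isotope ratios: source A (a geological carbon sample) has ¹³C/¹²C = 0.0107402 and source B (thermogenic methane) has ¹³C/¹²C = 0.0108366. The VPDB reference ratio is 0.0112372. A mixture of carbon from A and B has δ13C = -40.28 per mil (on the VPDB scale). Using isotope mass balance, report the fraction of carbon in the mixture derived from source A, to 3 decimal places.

δ_A = (0.0107402/0.0112372 − 1)×1000 = (0.955772 − 1)×1000 = -44.228 per mil
δ_B = (0.0108366/0.0112372 − 1)×1000 = (0.964351 − 1)×1000 = -35.649 per mil
f_A = (δ_mix − δ_B)/(δ_A − δ_B) = (-40.28 − (-35.649))/(-44.228 − (-35.649))
f_A = -4.631 / -8.579 = 0.5398

0.540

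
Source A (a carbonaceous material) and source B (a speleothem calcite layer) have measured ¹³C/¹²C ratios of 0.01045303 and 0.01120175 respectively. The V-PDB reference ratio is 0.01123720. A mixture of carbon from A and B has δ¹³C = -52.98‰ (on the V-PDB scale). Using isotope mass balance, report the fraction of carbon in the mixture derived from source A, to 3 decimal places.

δ_A = (0.01045303/0.01123720 − 1)×1000 = (0.930217 − 1)×1000 = -69.783‰
δ_B = (0.01120175/0.01123720 − 1)×1000 = (0.996845 − 1)×1000 = -3.155‰
f_A = (δ_mix − δ_B)/(δ_A − δ_B) = (-52.98 − (-3.155))/(-69.783 − (-3.155))
f_A = -49.825 / -66.629 = 0.7478

0.748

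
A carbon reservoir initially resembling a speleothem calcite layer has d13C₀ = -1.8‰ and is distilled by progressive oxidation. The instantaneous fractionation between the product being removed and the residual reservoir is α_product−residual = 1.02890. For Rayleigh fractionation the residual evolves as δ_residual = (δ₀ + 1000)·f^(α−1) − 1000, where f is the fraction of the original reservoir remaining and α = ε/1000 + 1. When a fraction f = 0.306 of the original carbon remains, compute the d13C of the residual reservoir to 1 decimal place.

-35.4‰

Rayleigh residual: δ_res = (δ₀ + 1000)·f^(α−1) − 1000
α − 1 = 0.02890
f^(α−1) = 0.306^(0.02890) = 0.966356
δ_res = (-1.8 + 1000) × 0.966356 − 1000 = 964.617 − 1000 = -35.38‰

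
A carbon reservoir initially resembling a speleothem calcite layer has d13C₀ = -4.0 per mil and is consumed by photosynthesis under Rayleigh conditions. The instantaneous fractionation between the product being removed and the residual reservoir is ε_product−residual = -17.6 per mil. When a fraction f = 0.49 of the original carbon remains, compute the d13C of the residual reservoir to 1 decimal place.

Rayleigh residual: δ_res = (δ₀ + 1000)·f^(α−1) − 1000
α = ε/1000 + 1 = 0.98240, so α − 1 = -0.01760
f^(α−1) = 0.49^(-0.01760) = 1.012634
δ_res = (-4.0 + 1000) × 1.012634 − 1000 = 1008.584 − 1000 = 8.58 per mil

8.6 per mil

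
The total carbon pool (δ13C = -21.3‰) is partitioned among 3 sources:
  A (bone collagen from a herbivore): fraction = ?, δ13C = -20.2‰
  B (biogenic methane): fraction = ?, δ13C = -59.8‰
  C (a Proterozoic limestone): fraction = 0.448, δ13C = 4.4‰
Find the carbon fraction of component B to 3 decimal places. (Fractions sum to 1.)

0.306

Let f_B and f_A be the unknown fractions; fractions sum to 1 so f_B + f_A = 0.552.
Mass balance: Σ fᵢ·δᵢ = δ_bulk ⇒ f_B·(-59.8) + f_A·(-20.2) = -21.3 − (1.971) = -23.271
Substitute f_A = 0.552 − f_B:
f_B·(-59.8 − -20.2) = -23.271 − 0.552×(-20.2) = -12.121
f_B = -12.121 / -39.6 = 0.3061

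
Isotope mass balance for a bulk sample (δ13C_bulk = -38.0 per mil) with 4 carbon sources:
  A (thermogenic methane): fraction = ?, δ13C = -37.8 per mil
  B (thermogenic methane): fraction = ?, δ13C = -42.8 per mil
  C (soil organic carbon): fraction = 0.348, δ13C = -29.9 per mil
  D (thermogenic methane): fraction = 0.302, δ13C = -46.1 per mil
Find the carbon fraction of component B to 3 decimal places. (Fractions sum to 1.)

0.089

Let f_B and f_A be the unknown fractions; fractions sum to 1 so f_B + f_A = 0.350.
Mass balance: Σ fᵢ·δᵢ = δ_bulk ⇒ f_B·(-42.8) + f_A·(-37.8) = -38.0 − (-24.327) = -13.673
Substitute f_A = 0.350 − f_B:
f_B·(-42.8 − -37.8) = -13.673 − 0.350×(-37.8) = -0.443
f_B = -0.443 / -5.0 = 0.0885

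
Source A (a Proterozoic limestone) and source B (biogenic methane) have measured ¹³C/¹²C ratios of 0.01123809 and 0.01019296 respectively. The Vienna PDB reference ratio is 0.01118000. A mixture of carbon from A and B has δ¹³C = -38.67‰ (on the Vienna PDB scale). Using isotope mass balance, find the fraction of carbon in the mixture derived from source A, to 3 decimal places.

δ_A = (0.01123809/0.01118000 − 1)×1000 = (1.005196 − 1)×1000 = 5.196‰
δ_B = (0.01019296/0.01118000 − 1)×1000 = (0.911714 − 1)×1000 = -88.286‰
f_A = (δ_mix − δ_B)/(δ_A − δ_B) = (-38.67 − (-88.286))/(5.196 − (-88.286))
f_A = 49.616 / 93.482 = 0.5308

0.531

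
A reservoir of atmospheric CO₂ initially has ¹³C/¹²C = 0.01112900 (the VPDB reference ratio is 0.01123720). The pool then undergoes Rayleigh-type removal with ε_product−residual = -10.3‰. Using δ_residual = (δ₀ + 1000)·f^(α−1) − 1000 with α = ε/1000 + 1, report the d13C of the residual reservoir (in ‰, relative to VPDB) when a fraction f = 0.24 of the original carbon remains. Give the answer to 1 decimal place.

5.0‰

δ₀ = (0.01112900/0.01123720 − 1)×1000 = (0.990371 − 1)×1000 = -9.629‰
α − 1 = ε/1000 = -0.0103
f^(α−1) = 0.24^(-0.0103) = 1.014808
δ_res = (-9.629 + 1000) × 1.014808 − 1000 = 1005.037 − 1000 = 5.04‰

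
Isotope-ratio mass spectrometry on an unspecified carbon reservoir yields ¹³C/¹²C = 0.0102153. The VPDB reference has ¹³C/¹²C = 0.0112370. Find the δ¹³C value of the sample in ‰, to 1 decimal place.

-90.9‰

δ¹³C = (R_sample / R_standard − 1) × 1000
R_sample / R_standard = 0.0102153 / 0.0112370 = 0.909077
δ¹³C = (0.909077 − 1) × 1000 = -90.92‰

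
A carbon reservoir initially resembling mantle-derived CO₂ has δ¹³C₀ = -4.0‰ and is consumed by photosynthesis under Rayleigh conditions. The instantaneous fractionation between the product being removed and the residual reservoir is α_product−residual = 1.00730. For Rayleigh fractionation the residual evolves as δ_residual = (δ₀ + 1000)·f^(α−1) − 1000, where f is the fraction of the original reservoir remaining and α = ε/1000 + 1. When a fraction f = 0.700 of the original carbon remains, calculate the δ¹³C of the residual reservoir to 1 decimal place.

-6.6‰

Rayleigh residual: δ_res = (δ₀ + 1000)·f^(α−1) − 1000
α − 1 = 0.00730
f^(α−1) = 0.700^(0.00730) = 0.997400
δ_res = (-4.0 + 1000) × 0.997400 − 1000 = 993.410 − 1000 = -6.59‰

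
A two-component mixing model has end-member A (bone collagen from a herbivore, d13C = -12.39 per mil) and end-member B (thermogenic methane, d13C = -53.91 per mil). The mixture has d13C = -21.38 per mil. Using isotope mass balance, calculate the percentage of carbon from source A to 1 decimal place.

78.3%

δ_mix = f_A·δ_A + (1 − f_A)·δ_B  ⇒  f_A = (δ_mix − δ_B)/(δ_A − δ_B)
f_A = (-21.38 − (-53.91)) / (-12.39 − (-53.91))
f_A = 32.53 / 41.52 = 0.7835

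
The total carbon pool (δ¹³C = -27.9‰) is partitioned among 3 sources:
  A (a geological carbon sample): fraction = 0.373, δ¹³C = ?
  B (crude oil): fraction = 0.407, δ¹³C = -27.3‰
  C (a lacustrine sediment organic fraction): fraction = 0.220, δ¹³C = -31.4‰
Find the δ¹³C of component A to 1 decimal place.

-26.5‰

Isotope mass balance: δ_bulk = Σ fᵢ·δᵢ.
-27.9 = 0.373×δ_A + 0.407×(-27.3) + 0.220×(-31.4)
0.373·δ_A = -27.9 − (-18.019) = -9.881
δ_A = -9.881 / 0.373 = -26.49‰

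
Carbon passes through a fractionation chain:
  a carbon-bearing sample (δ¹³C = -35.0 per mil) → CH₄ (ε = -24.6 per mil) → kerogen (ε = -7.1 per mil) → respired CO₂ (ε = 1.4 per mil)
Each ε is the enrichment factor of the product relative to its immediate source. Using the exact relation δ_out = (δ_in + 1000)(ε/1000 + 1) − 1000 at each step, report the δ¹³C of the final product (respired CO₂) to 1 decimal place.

step 1: δ = (-35.00 + 1000)·(-24.6/1000 + 1) − 1000 = -58.74 per mil
step 2: δ = (-58.74 + 1000)·(-7.1/1000 + 1) − 1000 = -65.42 per mil
step 3: δ = (-65.42 + 1000)·(1.4/1000 + 1) − 1000 = -64.11 per mil

-64.1 per mil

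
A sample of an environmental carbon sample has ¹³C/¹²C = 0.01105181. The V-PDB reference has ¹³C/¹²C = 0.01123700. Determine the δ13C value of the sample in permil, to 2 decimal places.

-16.48 permil

δ13C = (R_sample / R_standard − 1) × 1000
R_sample / R_standard = 0.01105181 / 0.01123700 = 0.983520
δ13C = (0.983520 − 1) × 1000 = -16.480 permil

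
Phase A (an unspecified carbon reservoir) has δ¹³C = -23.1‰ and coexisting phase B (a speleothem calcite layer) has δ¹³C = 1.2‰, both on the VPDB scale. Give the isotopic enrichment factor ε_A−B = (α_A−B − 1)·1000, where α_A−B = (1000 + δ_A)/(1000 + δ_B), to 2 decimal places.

α_A−B = (1000 + -23.1) / (1000 + 1.2) = 976.9 / 1001.2 = 0.975729
ε_A−B = (0.975729 − 1) × 1000 = -24.271‰
(The approximation ε ≈ δ_A − δ_B would give -24.3‰.)

-24.27‰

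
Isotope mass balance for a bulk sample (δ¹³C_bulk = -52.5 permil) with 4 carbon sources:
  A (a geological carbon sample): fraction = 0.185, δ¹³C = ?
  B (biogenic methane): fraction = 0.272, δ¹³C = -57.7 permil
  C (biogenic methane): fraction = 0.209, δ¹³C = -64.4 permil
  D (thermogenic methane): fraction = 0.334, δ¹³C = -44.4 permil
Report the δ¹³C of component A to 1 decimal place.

-46.0 permil

Isotope mass balance: δ_bulk = Σ fᵢ·δᵢ.
-52.5 = 0.185×δ_A + 0.272×(-57.7) + 0.209×(-64.4) + 0.334×(-44.4)
0.185·δ_A = -52.5 − (-43.984) = -8.516
δ_A = -8.516 / 0.185 = -46.03 permil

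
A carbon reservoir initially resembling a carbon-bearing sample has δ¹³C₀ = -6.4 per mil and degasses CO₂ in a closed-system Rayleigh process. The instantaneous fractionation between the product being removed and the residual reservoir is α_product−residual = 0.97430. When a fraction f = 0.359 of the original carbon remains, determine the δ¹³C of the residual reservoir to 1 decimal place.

20.1 per mil

Rayleigh residual: δ_res = (δ₀ + 1000)·f^(α−1) − 1000
α − 1 = -0.02570
f^(α−1) = 0.359^(-0.02570) = 1.026678
δ_res = (-6.4 + 1000) × 1.026678 − 1000 = 1020.107 − 1000 = 20.11 per mil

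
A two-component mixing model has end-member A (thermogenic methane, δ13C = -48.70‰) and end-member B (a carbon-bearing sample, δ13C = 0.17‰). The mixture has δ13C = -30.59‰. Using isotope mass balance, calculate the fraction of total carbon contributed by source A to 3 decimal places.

0.629

δ_mix = f_A·δ_A + (1 − f_A)·δ_B  ⇒  f_A = (δ_mix − δ_B)/(δ_A − δ_B)
f_A = (-30.59 − (0.17)) / (-48.70 − (0.17))
f_A = -30.76 / -48.87 = 0.6294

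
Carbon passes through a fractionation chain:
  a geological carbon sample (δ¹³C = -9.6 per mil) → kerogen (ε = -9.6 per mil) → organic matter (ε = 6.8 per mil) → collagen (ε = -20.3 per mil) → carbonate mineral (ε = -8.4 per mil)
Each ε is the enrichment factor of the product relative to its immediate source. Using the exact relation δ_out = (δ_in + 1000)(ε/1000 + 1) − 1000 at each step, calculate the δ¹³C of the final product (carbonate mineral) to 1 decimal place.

step 1: δ = (-9.60 + 1000)·(-9.6/1000 + 1) − 1000 = -19.11 per mil
step 2: δ = (-19.11 + 1000)·(6.8/1000 + 1) − 1000 = -12.44 per mil
step 3: δ = (-12.44 + 1000)·(-20.3/1000 + 1) − 1000 = -32.49 per mil
step 4: δ = (-32.49 + 1000)·(-8.4/1000 + 1) − 1000 = -40.61 per mil

-40.6 per mil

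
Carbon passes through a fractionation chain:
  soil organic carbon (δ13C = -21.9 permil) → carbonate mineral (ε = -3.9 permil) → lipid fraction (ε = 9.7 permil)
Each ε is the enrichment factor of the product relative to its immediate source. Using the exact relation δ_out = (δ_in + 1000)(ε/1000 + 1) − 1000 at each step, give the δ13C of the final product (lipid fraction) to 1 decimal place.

step 1: δ = (-21.90 + 1000)·(-3.9/1000 + 1) − 1000 = -25.71 permil
step 2: δ = (-25.71 + 1000)·(9.7/1000 + 1) − 1000 = -16.26 permil

-16.3 permil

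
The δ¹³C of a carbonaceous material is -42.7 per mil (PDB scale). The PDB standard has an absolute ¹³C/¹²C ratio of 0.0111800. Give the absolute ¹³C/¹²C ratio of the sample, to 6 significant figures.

R_sample = R_standard × (δ¹³C/1000 + 1)
R_sample = 0.0111800 × (-42.7/1000 + 1) = 0.0111800 × 0.957300
R_sample = 0.0107026

0.0107026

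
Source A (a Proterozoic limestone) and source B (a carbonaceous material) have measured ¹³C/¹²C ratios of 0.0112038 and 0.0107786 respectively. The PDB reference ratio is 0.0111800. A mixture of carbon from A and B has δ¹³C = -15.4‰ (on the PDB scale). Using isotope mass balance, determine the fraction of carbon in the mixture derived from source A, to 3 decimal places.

0.539

δ_A = (0.0112038/0.0111800 − 1)×1000 = (1.002129 − 1)×1000 = 2.129‰
δ_B = (0.0107786/0.0111800 − 1)×1000 = (0.964097 − 1)×1000 = -35.903‰
f_A = (δ_mix − δ_B)/(δ_A − δ_B) = (-15.4 − (-35.903))/(2.129 − (-35.903))
f_A = 20.503 / 38.032 = 0.5391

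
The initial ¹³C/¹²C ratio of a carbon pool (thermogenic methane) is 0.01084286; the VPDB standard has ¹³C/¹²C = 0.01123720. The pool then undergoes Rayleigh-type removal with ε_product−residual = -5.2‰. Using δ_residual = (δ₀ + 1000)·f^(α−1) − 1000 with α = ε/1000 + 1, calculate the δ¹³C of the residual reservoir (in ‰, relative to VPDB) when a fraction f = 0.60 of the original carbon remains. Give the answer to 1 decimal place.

δ₀ = (0.01084286/0.01123720 − 1)×1000 = (0.964908 − 1)×1000 = -35.092‰
α − 1 = ε/1000 = -0.0052
f^(α−1) = 0.60^(-0.0052) = 1.002660
δ_res = (-35.092 + 1000) × 1.002660 − 1000 = 967.474 − 1000 = -32.53‰

-32.5‰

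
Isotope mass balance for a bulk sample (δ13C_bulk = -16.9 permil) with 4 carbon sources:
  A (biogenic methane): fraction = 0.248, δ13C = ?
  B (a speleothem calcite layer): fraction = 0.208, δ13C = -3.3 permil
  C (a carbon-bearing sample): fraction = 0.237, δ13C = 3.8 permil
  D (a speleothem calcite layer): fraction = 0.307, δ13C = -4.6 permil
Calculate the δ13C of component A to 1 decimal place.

Isotope mass balance: δ_bulk = Σ fᵢ·δᵢ.
-16.9 = 0.248×δ_A + 0.208×(-3.3) + 0.237×(3.8) + 0.307×(-4.6)
0.248·δ_A = -16.9 − (-1.198) = -15.702
δ_A = -15.702 / 0.248 = -63.31 permil

-63.3 permil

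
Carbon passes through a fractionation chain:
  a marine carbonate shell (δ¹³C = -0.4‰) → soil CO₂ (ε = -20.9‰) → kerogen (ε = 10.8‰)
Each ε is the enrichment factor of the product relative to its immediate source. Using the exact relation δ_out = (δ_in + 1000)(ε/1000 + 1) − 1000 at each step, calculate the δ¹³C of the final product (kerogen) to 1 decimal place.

step 1: δ = (-0.40 + 1000)·(-20.9/1000 + 1) − 1000 = -21.29‰
step 2: δ = (-21.29 + 1000)·(10.8/1000 + 1) − 1000 = -10.72‰

-10.7‰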